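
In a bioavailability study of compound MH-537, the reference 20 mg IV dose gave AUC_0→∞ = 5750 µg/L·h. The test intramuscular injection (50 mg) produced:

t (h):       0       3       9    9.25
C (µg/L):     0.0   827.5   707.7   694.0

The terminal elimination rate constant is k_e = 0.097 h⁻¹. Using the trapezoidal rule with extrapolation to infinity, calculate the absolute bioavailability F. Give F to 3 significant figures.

Trapezoidal AUC_0→9.25 (intramuscular injection):
  [0→3]: (0.0+827.5)/2 × 3 = 1241.25
  [3→9]: (827.5+707.7)/2 × 6 = 4605.6
  [9→9.25]: (707.7+694.0)/2 × 0.25 = 175.2125
  Sum = 6022.0625 µg/L·h
Tail: C_last/k_e = 694.0/0.097 = 7154.639
AUC_0→∞ (intramuscular injection) = 6022.0625 + 7154.639 = 13176.7015 µg/L·h
F = (AUC_ev/D_ev)/(AUC_iv/D_iv) = (13176.7015/50)/(5750/20) = 263.53403/287.5 = 0.9166

F = 0.917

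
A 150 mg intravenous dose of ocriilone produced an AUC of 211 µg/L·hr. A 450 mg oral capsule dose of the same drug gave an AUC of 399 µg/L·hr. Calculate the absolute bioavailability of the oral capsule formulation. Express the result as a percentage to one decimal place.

F = 63.0%

F = (AUC_ev / D_ev) / (AUC_iv / D_iv)
  = (399/450) / (211/150)
  = 0.886667 / 1.40667 = 0.6303
  = 63.03%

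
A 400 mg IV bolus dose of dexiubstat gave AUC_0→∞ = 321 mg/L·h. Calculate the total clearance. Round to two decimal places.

CL = 1.25 L/h

CL = Dose_iv / AUC_0→∞
   = 400 / 321 = 1.24611 L/h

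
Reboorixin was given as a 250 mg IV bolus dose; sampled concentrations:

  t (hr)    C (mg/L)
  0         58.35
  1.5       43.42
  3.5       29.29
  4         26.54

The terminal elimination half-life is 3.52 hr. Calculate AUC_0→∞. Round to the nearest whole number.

AUC = 298 mg/L·hr

Trapezoidal AUC_0→4:
  [0→1.5]: (58.35+43.42)/2 × 1.5 = 76.3275
  [1.5→3.5]: (43.42+29.29)/2 × 2 = 72.71
  [3.5→4]: (29.29+26.54)/2 × 0.5 = 13.9575
  Sum = 162.995 mg/L·hr
k_e = ln2 / t½ = 0.693147 / 3.52 = 0.1969 hr^-1
Extrapolated tail: C_last / k_e = 26.54 / 0.1969 = 134.789
AUC_0→∞ = 162.995 + 134.789 = 297.784 mg/L·hr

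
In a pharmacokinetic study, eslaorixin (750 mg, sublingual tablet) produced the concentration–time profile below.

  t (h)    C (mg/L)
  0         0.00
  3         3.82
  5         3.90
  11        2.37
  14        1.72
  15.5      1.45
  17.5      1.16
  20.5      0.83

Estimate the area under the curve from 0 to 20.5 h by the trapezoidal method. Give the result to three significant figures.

Trapezoidal AUC_0→20.5:
  [0→3]: (0.00+3.82)/2 × 3 = 5.73
  [3→5]: (3.82+3.90)/2 × 2 = 7.72
  [5→11]: (3.90+2.37)/2 × 6 = 18.81
  [11→14]: (2.37+1.72)/2 × 3 = 6.135
  [14→15.5]: (1.72+1.45)/2 × 1.5 = 2.3775
  [15.5→17.5]: (1.45+1.16)/2 × 2 = 2.61
  [17.5→20.5]: (1.16+0.83)/2 × 3 = 2.985
  Sum = 46.3675 mg/L·h

AUC = 46.4 mg/L·h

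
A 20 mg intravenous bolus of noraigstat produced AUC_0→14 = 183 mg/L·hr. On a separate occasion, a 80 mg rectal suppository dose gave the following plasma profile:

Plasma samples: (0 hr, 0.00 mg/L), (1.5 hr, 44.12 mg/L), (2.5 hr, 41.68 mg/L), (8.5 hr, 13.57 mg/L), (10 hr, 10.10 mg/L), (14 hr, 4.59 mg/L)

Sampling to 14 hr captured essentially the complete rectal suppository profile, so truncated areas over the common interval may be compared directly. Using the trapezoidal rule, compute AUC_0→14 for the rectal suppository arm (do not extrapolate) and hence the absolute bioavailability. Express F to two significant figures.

F = 0.39

Trapezoidal AUC_0→14 (rectal suppository):
  [0→1.5]: (0.00+44.12)/2 × 1.5 = 33.09
  [1.5→2.5]: (44.12+41.68)/2 × 1 = 42.9
  [2.5→8.5]: (41.68+13.57)/2 × 6 = 165.75
  [8.5→10]: (13.57+10.10)/2 × 1.5 = 17.7525
  [10→14]: (10.10+4.59)/2 × 4 = 29.38
  Sum = 288.8725 mg/L·hr
F = (AUC_ev/D_ev)/(AUC_iv/D_iv) = (288.8725/80)/(183/20) = 3.61091/9.15 = 0.3946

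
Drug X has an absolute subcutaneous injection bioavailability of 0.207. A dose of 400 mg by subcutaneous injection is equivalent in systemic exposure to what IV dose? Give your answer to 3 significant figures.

D_iv = 82.8 mg

Systemic exposure from an extravascular dose = F × D_ev, so the equivalent IV dose is F × D_ev.
D_iv = F × D_ev = 0.207 × 400 = 82.8 mg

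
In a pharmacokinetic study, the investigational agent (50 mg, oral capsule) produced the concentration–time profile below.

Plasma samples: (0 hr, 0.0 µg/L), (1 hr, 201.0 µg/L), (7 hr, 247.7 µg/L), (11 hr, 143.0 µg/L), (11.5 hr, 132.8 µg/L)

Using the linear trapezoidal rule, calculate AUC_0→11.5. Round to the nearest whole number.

AUC = 2297 µg/L·hr

Trapezoidal AUC_0→11.5:
  [0→1]: (0.0+201.0)/2 × 1 = 100.5
  [1→7]: (201.0+247.7)/2 × 6 = 1346.1
  [7→11]: (247.7+143.0)/2 × 4 = 781.4
  [11→11.5]: (143.0+132.8)/2 × 0.5 = 68.95
  Sum = 2296.95 µg/L·hr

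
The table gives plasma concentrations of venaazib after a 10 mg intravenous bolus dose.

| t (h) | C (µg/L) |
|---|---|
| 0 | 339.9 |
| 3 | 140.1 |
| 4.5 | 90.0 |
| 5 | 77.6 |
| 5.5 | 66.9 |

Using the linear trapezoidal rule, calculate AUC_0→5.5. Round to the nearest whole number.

AUC = 971 µg/L·h

Trapezoidal AUC_0→5.5:
  [0→3]: (339.9+140.1)/2 × 3 = 720.0
  [3→4.5]: (140.1+90.0)/2 × 1.5 = 172.575
  [4.5→5]: (90.0+77.6)/2 × 0.5 = 41.9
  [5→5.5]: (77.6+66.9)/2 × 0.5 = 36.125
  Sum = 970.6 µg/L·h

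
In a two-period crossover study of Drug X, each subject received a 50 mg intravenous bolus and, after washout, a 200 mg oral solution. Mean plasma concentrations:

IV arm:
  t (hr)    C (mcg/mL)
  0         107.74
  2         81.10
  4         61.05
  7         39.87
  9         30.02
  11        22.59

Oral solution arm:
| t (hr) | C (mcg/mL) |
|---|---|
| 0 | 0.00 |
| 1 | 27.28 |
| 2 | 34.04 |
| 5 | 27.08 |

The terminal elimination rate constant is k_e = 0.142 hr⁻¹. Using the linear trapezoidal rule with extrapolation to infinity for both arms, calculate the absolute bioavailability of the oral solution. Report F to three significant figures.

Trapezoidal AUC_0→11 (IV):
  [0→2]: (107.74+81.10)/2 × 2 = 188.84
  [2→4]: (81.10+61.05)/2 × 2 = 142.15
  [4→7]: (61.05+39.87)/2 × 3 = 151.38
  [7→9]: (39.87+30.02)/2 × 2 = 69.89
  [9→11]: (30.02+22.59)/2 × 2 = 52.61
  Sum = 604.87 mcg/mL·hr
IV tail: 22.59/0.142 = 159.085; AUC_iv,0→∞ = 604.87 + 159.085 = 763.955 mcg/mL·hr
Trapezoidal AUC_0→5 (oral solution):
  [0→1]: (0.00+27.28)/2 × 1 = 13.64
  [1→2]: (27.28+34.04)/2 × 1 = 30.66
  [2→5]: (34.04+27.08)/2 × 3 = 91.68
  Sum = 135.98 mcg/mL·hr
oral solution tail: 27.08/0.142 = 190.704; AUC_ev,0→∞ = 135.98 + 190.704 = 326.684 mcg/mL·hr
F = (AUC_ev/D_ev)/(AUC_iv/D_iv) = (326.684/200)/(763.955/50) = 1.63342/15.2791 = 0.1069

F = 0.107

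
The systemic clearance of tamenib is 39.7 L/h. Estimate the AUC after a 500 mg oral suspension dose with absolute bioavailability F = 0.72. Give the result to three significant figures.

AUC_0→∞ = F × Dose / CL
        = 0.72 × 500 / 39.7 = 9.06801 mg/L·h

AUC = 9.07 mg/L·h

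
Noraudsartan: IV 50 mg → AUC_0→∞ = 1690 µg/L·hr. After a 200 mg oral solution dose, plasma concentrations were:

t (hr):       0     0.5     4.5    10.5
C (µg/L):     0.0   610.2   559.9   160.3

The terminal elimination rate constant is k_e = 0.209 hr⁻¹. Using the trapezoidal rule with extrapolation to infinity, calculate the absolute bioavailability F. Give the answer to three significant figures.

Trapezoidal AUC_0→10.5 (oral solution):
  [0→0.5]: (0.0+610.2)/2 × 0.5 = 152.55
  [0.5→4.5]: (610.2+559.9)/2 × 4 = 2340.2
  [4.5→10.5]: (559.9+160.3)/2 × 6 = 2160.6
  Sum = 4653.35 µg/L·hr
Tail: C_last/k_e = 160.3/0.209 = 766.986
AUC_0→∞ (oral solution) = 4653.35 + 766.986 = 5420.336 µg/L·hr
F = (AUC_ev/D_ev)/(AUC_iv/D_iv) = (5420.336/200)/(1690/50) = 27.10168/33.8 = 0.8018

F = 0.802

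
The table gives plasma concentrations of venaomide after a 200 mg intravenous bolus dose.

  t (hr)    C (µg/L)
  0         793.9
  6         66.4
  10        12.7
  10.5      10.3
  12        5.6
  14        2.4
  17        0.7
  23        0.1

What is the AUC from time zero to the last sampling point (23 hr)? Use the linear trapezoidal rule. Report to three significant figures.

AUC = 2770 µg/L·hr

Trapezoidal AUC_0→23:
  [0→6]: (793.9+66.4)/2 × 6 = 2580.9
  [6→10]: (66.4+12.7)/2 × 4 = 158.2
  [10→10.5]: (12.7+10.3)/2 × 0.5 = 5.75
  [10.5→12]: (10.3+5.6)/2 × 1.5 = 11.925
  [12→14]: (5.6+2.4)/2 × 2 = 8.0
  [14→17]: (2.4+0.7)/2 × 3 = 4.65
  [17→23]: (0.7+0.1)/2 × 6 = 2.4
  Sum = 2771.825 µg/L·hr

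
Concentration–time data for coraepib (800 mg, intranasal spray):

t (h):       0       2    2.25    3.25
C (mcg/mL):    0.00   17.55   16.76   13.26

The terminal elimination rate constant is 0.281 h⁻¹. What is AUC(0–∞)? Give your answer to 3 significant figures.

Trapezoidal AUC_0→3.25:
  [0→2]: (0.00+17.55)/2 × 2 = 17.55
  [2→2.25]: (17.55+16.76)/2 × 0.25 = 4.28875
  [2.25→3.25]: (16.76+13.26)/2 × 1 = 15.01
  Sum = 36.84875 mcg/mL·h
Extrapolated tail: C_last / k_e = 13.26 / 0.281 = 47.189
AUC_0→∞ = 36.84875 + 47.189 = 84.03775 mcg/mL·h

AUC = 84.0 mcg/mL·h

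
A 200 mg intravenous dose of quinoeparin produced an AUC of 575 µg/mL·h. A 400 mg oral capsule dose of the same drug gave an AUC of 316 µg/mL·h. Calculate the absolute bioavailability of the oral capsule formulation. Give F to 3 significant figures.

F = (AUC_ev / D_ev) / (AUC_iv / D_iv)
  = (316/400) / (575/200)
  = 0.79 / 2.875 = 0.2748

F = 0.275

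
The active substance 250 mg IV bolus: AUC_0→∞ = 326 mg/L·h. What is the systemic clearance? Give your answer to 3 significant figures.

CL = 0.767 L/h

CL = Dose_iv / AUC_0→∞
   = 250 / 326 = 0.766871 L/h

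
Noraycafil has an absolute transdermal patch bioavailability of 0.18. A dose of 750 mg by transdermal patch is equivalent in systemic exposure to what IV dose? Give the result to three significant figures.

Systemic exposure from an extravascular dose = F × D_ev, so the equivalent IV dose is F × D_ev.
D_iv = F × D_ev = 0.18 × 750 = 135 mg

D_iv = 135 mg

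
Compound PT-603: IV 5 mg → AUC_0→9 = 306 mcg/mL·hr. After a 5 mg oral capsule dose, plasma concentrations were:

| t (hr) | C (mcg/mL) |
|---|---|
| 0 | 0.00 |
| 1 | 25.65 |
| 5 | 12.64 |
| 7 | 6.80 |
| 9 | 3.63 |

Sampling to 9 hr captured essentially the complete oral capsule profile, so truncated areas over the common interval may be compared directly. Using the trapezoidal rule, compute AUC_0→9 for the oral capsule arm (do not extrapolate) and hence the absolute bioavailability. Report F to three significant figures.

Trapezoidal AUC_0→9 (oral capsule):
  [0→1]: (0.00+25.65)/2 × 1 = 12.825
  [1→5]: (25.65+12.64)/2 × 4 = 76.58
  [5→7]: (12.64+6.80)/2 × 2 = 19.44
  [7→9]: (6.80+3.63)/2 × 2 = 10.43
  Sum = 119.275 mcg/mL·hr
F = (AUC_ev/D_ev)/(AUC_iv/D_iv) = (119.275/5)/(306/5) = 23.855/61.2 = 0.3898

F = 0.390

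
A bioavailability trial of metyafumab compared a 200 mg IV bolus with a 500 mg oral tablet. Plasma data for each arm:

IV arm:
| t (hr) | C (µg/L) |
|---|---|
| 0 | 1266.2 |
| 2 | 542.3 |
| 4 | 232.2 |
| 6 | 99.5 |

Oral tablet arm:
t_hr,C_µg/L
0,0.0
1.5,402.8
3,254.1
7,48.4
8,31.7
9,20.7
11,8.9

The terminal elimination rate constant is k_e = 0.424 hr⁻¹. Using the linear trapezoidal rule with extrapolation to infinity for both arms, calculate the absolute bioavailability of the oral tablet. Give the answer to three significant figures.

F = 0.193

Trapezoidal AUC_0→6 (IV):
  [0→2]: (1266.2+542.3)/2 × 2 = 1808.5
  [2→4]: (542.3+232.2)/2 × 2 = 774.5
  [4→6]: (232.2+99.5)/2 × 2 = 331.7
  Sum = 2914.7 µg/L·hr
IV tail: 99.5/0.424 = 234.670; AUC_iv,0→∞ = 2914.7 + 234.670 = 3149.37 µg/L·hr
Trapezoidal AUC_0→11 (oral tablet):
  [0→1.5]: (0.0+402.8)/2 × 1.5 = 302.1
  [1.5→3]: (402.8+254.1)/2 × 1.5 = 492.675
  [3→7]: (254.1+48.4)/2 × 4 = 605.0
  [7→8]: (48.4+31.7)/2 × 1 = 40.05
  [8→9]: (31.7+20.7)/2 × 1 = 26.2
  [9→11]: (20.7+8.9)/2 × 2 = 29.6
  Sum = 1495.625 µg/L·hr
oral tablet tail: 8.9/0.424 = 20.991; AUC_ev,0→∞ = 1495.625 + 20.991 = 1516.616 µg/L·hr
F = (AUC_ev/D_ev)/(AUC_iv/D_iv) = (1516.616/500)/(3149.37/200) = 3.033232/15.74685 = 0.1926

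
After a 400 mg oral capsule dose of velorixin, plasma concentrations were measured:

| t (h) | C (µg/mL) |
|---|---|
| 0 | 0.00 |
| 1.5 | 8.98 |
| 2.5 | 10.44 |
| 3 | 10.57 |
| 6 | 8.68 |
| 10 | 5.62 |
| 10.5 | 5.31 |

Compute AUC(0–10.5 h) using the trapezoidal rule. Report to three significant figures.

AUC = 81.9 µg/mL·h

Trapezoidal AUC_0→10.5:
  [0→1.5]: (0.00+8.98)/2 × 1.5 = 6.735
  [1.5→2.5]: (8.98+10.44)/2 × 1 = 9.71
  [2.5→3]: (10.44+10.57)/2 × 0.5 = 5.2525
  [3→6]: (10.57+8.68)/2 × 3 = 28.875
  [6→10]: (8.68+5.62)/2 × 4 = 28.6
  [10→10.5]: (5.62+5.31)/2 × 0.5 = 2.7325
  Sum = 81.905 µg/mL·h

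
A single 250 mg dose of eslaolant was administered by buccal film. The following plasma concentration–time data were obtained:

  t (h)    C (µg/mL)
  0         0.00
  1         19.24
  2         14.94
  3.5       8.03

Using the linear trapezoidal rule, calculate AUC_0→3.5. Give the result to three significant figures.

Trapezoidal AUC_0→3.5:
  [0→1]: (0.00+19.24)/2 × 1 = 9.62
  [1→2]: (19.24+14.94)/2 × 1 = 17.09
  [2→3.5]: (14.94+8.03)/2 × 1.5 = 17.2275
  Sum = 43.9375 µg/mL·h

AUC = 43.9 µg/mL·h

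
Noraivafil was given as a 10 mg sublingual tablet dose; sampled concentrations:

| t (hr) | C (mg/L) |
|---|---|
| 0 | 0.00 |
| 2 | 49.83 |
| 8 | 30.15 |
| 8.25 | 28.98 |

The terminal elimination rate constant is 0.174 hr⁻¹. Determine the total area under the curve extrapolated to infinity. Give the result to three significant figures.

AUC = 464 mg/L·hr

Trapezoidal AUC_0→8.25:
  [0→2]: (0.00+49.83)/2 × 2 = 49.83
  [2→8]: (49.83+30.15)/2 × 6 = 239.94
  [8→8.25]: (30.15+28.98)/2 × 0.25 = 7.39125
  Sum = 297.16125 mg/L·hr
Extrapolated tail: C_last / k_e = 28.98 / 0.174 = 166.552
AUC_0→∞ = 297.16125 + 166.552 = 463.71325 mg/L·hr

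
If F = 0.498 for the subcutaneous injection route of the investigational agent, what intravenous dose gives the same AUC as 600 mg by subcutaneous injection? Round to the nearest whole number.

Systemic exposure from an extravascular dose = F × D_ev, so the equivalent IV dose is F × D_ev.
D_iv = F × D_ev = 0.498 × 600 = 298.8 mg

D_iv = 299 mg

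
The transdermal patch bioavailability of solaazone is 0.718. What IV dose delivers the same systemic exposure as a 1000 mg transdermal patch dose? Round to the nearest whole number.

D_iv = 718 mg

Systemic exposure from an extravascular dose = F × D_ev, so the equivalent IV dose is F × D_ev.
D_iv = F × D_ev = 0.718 × 1000 = 718 mg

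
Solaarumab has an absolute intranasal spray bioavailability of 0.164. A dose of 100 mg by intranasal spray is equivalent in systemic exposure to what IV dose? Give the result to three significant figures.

D_iv = 16.4 mg

Systemic exposure from an extravascular dose = F × D_ev, so the equivalent IV dose is F × D_ev.
D_iv = F × D_ev = 0.164 × 100 = 16.4 mg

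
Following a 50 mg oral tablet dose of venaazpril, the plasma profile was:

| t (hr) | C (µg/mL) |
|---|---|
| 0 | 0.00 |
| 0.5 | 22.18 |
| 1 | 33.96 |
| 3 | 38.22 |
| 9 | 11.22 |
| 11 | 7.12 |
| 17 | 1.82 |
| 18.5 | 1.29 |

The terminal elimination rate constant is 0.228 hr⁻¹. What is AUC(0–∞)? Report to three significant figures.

Trapezoidal AUC_0→18.5:
  [0→0.5]: (0.00+22.18)/2 × 0.5 = 5.545
  [0.5→1]: (22.18+33.96)/2 × 0.5 = 14.035
  [1→3]: (33.96+38.22)/2 × 2 = 72.18
  [3→9]: (38.22+11.22)/2 × 6 = 148.32
  [9→11]: (11.22+7.12)/2 × 2 = 18.34
  [11→17]: (7.12+1.82)/2 × 6 = 26.82
  [17→18.5]: (1.82+1.29)/2 × 1.5 = 2.3325
  Sum = 287.5725 µg/mL·hr
Extrapolated tail: C_last / k_e = 1.29 / 0.228 = 5.658
AUC_0→∞ = 287.5725 + 5.658 = 293.2305 µg/mL·hr

AUC = 293 µg/mL·hr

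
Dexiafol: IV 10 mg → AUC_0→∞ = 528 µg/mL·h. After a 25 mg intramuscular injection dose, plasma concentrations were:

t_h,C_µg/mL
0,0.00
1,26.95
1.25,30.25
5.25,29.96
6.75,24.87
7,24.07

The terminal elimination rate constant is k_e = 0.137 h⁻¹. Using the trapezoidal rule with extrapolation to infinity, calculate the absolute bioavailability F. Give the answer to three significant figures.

Trapezoidal AUC_0→7 (intramuscular injection):
  [0→1]: (0.00+26.95)/2 × 1 = 13.475
  [1→1.25]: (26.95+30.25)/2 × 0.25 = 7.15
  [1.25→5.25]: (30.25+29.96)/2 × 4 = 120.42
  [5.25→6.75]: (29.96+24.87)/2 × 1.5 = 41.1225
  [6.75→7]: (24.87+24.07)/2 × 0.25 = 6.1175
  Sum = 188.285 µg/mL·h
Tail: C_last/k_e = 24.07/0.137 = 175.693
AUC_0→∞ (intramuscular injection) = 188.285 + 175.693 = 363.978 µg/mL·h
F = (AUC_ev/D_ev)/(AUC_iv/D_iv) = (363.978/25)/(528/10) = 14.55912/52.8 = 0.2757

F = 0.276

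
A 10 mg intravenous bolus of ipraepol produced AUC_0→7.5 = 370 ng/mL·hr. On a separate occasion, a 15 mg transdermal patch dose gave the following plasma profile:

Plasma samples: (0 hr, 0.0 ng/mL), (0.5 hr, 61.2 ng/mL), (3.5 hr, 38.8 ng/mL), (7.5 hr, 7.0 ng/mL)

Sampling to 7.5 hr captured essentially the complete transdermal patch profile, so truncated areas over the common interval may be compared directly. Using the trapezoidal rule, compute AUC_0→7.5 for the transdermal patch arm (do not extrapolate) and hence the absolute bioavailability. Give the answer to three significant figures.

F = 0.463

Trapezoidal AUC_0→7.5 (transdermal patch):
  [0→0.5]: (0.0+61.2)/2 × 0.5 = 15.3
  [0.5→3.5]: (61.2+38.8)/2 × 3 = 150.0
  [3.5→7.5]: (38.8+7.0)/2 × 4 = 91.6
  Sum = 256.9 ng/mL·hr
F = (AUC_ev/D_ev)/(AUC_iv/D_iv) = (256.9/15)/(370/10) = 17.1267/37 = 0.4629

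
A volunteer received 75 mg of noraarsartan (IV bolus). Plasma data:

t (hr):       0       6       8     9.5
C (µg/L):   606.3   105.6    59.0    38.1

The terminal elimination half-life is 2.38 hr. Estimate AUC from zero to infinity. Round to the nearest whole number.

AUC = 2504 µg/L·hr

Trapezoidal AUC_0→9.5:
  [0→6]: (606.3+105.6)/2 × 6 = 2135.7
  [6→8]: (105.6+59.0)/2 × 2 = 164.6
  [8→9.5]: (59.0+38.1)/2 × 1.5 = 72.825
  Sum = 2373.125 µg/L·hr
k_e = ln2 / t½ = 0.693147 / 2.38 = 0.2912 hr^-1
Extrapolated tail: C_last / k_e = 38.1 / 0.2912 = 130.838
AUC_0→∞ = 2373.125 + 130.838 = 2503.963 µg/L·hr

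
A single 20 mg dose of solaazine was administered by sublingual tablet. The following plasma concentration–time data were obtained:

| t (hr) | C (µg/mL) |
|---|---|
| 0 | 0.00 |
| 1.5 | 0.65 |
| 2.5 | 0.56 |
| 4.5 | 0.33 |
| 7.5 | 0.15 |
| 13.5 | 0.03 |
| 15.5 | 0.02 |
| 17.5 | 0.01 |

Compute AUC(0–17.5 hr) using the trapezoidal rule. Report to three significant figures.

AUC = 3.32 µg/mL·hr

Trapezoidal AUC_0→17.5:
  [0→1.5]: (0.00+0.65)/2 × 1.5 = 0.4875
  [1.5→2.5]: (0.65+0.56)/2 × 1 = 0.605
  [2.5→4.5]: (0.56+0.33)/2 × 2 = 0.89
  [4.5→7.5]: (0.33+0.15)/2 × 3 = 0.72
  [7.5→13.5]: (0.15+0.03)/2 × 6 = 0.54
  [13.5→15.5]: (0.03+0.02)/2 × 2 = 0.05
  [15.5→17.5]: (0.02+0.01)/2 × 2 = 0.03
  Sum = 3.3225 µg/mL·hr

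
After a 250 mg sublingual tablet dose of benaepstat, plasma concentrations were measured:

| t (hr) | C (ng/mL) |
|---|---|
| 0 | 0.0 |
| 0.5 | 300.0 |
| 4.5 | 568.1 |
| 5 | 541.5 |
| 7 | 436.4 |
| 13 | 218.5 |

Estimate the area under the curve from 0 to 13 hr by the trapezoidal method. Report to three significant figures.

Trapezoidal AUC_0→13:
  [0→0.5]: (0.0+300.0)/2 × 0.5 = 75.0
  [0.5→4.5]: (300.0+568.1)/2 × 4 = 1736.2
  [4.5→5]: (568.1+541.5)/2 × 0.5 = 277.4
  [5→7]: (541.5+436.4)/2 × 2 = 977.9
  [7→13]: (436.4+218.5)/2 × 6 = 1964.7
  Sum = 5031.2 ng/mL·hr

AUC = 5030 ng/mL·hr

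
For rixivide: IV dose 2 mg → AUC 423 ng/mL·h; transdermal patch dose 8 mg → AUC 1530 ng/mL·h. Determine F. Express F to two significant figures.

F = (AUC_ev / D_ev) / (AUC_iv / D_iv)
  = (1530/8) / (423/2)
  = 191.25 / 211.5 = 0.9043

F = 0.90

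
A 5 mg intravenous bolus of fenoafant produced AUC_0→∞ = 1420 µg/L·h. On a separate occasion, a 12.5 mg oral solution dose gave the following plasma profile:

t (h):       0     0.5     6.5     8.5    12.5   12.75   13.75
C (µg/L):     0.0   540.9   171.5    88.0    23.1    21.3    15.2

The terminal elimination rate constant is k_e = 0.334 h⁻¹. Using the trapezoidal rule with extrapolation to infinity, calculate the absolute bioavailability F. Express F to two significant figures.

F = 0.80

Trapezoidal AUC_0→13.75 (oral solution):
  [0→0.5]: (0.0+540.9)/2 × 0.5 = 135.225
  [0.5→6.5]: (540.9+171.5)/2 × 6 = 2137.2
  [6.5→8.5]: (171.5+88.0)/2 × 2 = 259.5
  [8.5→12.5]: (88.0+23.1)/2 × 4 = 222.2
  [12.5→12.75]: (23.1+21.3)/2 × 0.25 = 5.55
  [12.75→13.75]: (21.3+15.2)/2 × 1 = 18.25
  Sum = 2777.925 µg/L·h
Tail: C_last/k_e = 15.2/0.334 = 45.509
AUC_0→∞ (oral solution) = 2777.925 + 45.509 = 2823.434 µg/L·h
F = (AUC_ev/D_ev)/(AUC_iv/D_iv) = (2823.434/12.5)/(1420/5) = 225.87472/284 = 0.7953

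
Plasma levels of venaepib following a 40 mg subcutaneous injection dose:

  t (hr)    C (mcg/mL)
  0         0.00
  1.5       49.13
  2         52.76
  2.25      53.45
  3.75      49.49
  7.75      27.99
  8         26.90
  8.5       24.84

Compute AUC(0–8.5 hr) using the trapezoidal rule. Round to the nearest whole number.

AUC = 328 mcg/mL·hr

Trapezoidal AUC_0→8.5:
  [0→1.5]: (0.00+49.13)/2 × 1.5 = 36.8475
  [1.5→2]: (49.13+52.76)/2 × 0.5 = 25.4725
  [2→2.25]: (52.76+53.45)/2 × 0.25 = 13.27625
  [2.25→3.75]: (53.45+49.49)/2 × 1.5 = 77.205
  [3.75→7.75]: (49.49+27.99)/2 × 4 = 154.96
  [7.75→8]: (27.99+26.90)/2 × 0.25 = 6.86125
  [8→8.5]: (26.90+24.84)/2 × 0.5 = 12.935
  Sum = 327.5575 mcg/mL·hr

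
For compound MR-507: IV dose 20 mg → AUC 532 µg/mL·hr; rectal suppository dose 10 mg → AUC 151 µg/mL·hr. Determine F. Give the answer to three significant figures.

F = (AUC_ev / D_ev) / (AUC_iv / D_iv)
  = (151/10) / (532/20)
  = 15.1 / 26.6 = 0.5677

F = 0.568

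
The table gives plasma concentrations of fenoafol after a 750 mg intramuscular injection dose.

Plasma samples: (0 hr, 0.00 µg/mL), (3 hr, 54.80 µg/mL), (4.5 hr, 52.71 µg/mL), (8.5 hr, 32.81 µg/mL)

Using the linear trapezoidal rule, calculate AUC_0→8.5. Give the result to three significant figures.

AUC = 334 µg/mL·hr

Trapezoidal AUC_0→8.5:
  [0→3]: (0.00+54.80)/2 × 3 = 82.2
  [3→4.5]: (54.80+52.71)/2 × 1.5 = 80.6325
  [4.5→8.5]: (52.71+32.81)/2 × 4 = 171.04
  Sum = 333.8725 µg/mL·hr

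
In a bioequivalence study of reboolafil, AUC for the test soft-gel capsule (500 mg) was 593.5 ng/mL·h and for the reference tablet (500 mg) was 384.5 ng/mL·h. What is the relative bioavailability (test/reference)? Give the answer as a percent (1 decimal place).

F_rel = (AUC_test/D_test) / (AUC_ref/D_ref)
      = (593.5/500) / (384.5/500)
      = 1.187 / 0.769 = 1.5436 = 154.36%

F_rel = 154.4%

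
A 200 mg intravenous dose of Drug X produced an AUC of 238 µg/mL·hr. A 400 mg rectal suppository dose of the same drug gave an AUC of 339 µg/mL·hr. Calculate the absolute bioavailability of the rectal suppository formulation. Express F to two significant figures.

F = 0.71

F = (AUC_ev / D_ev) / (AUC_iv / D_iv)
  = (339/400) / (238/200)
  = 0.8475 / 1.19 = 0.7122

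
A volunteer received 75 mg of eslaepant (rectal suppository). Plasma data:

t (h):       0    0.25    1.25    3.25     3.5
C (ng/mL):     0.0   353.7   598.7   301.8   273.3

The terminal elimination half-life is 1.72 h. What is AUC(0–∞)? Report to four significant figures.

Trapezoidal AUC_0→3.5:
  [0→0.25]: (0.0+353.7)/2 × 0.25 = 44.2125
  [0.25→1.25]: (353.7+598.7)/2 × 1 = 476.2
  [1.25→3.25]: (598.7+301.8)/2 × 2 = 900.5
  [3.25→3.5]: (301.8+273.3)/2 × 0.25 = 71.8875
  Sum = 1492.8 ng/mL·h
k_e = ln2 / t½ = 0.693147 / 1.72 = 0.4030 h^-1
Extrapolated tail: C_last / k_e = 273.3 / 0.403 = 678.164
AUC_0→∞ = 1492.8 + 678.164 = 2170.964 ng/mL·h

AUC = 2171 ng/mL·h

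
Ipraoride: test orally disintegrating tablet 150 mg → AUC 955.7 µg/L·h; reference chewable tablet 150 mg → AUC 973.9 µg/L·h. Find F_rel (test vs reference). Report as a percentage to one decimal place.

F_rel = 98.1%

F_rel = (AUC_test/D_test) / (AUC_ref/D_ref)
      = (955.7/150) / (973.9/150)
      = 6.37133 / 6.49267 = 0.9813 = 98.13%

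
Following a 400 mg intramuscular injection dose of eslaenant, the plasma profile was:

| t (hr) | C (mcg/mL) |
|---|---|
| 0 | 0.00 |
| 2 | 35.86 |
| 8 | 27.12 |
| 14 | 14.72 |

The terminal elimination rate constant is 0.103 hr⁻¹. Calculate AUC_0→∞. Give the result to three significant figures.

Trapezoidal AUC_0→14:
  [0→2]: (0.00+35.86)/2 × 2 = 35.86
  [2→8]: (35.86+27.12)/2 × 6 = 188.94
  [8→14]: (27.12+14.72)/2 × 6 = 125.52
  Sum = 350.32 mcg/mL·hr
Extrapolated tail: C_last / k_e = 14.72 / 0.103 = 142.913
AUC_0→∞ = 350.32 + 142.913 = 493.233 mcg/mL·hr

AUC = 493 mcg/mL·hr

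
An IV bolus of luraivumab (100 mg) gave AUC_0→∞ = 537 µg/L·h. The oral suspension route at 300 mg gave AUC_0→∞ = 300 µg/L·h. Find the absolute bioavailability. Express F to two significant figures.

F = (AUC_ev / D_ev) / (AUC_iv / D_iv)
  = (300/300) / (537/100)
  = 1 / 5.37 = 0.1862

F = 0.19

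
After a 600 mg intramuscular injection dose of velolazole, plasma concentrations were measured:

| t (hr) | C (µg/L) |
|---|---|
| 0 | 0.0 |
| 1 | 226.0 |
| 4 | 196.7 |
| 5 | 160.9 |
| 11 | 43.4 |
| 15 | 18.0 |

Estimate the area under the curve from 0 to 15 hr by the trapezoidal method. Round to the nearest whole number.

AUC = 1662 µg/L·hr

Trapezoidal AUC_0→15:
  [0→1]: (0.0+226.0)/2 × 1 = 113.0
  [1→4]: (226.0+196.7)/2 × 3 = 634.05
  [4→5]: (196.7+160.9)/2 × 1 = 178.8
  [5→11]: (160.9+43.4)/2 × 6 = 612.9
  [11→15]: (43.4+18.0)/2 × 4 = 122.8
  Sum = 1661.55 µg/L·hr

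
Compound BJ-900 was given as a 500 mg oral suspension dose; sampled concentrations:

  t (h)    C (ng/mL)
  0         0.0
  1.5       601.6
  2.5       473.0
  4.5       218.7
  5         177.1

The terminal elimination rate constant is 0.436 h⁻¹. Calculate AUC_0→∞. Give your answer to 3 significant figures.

AUC = 2190 ng/mL·h

Trapezoidal AUC_0→5:
  [0→1.5]: (0.0+601.6)/2 × 1.5 = 451.2
  [1.5→2.5]: (601.6+473.0)/2 × 1 = 537.3
  [2.5→4.5]: (473.0+218.7)/2 × 2 = 691.7
  [4.5→5]: (218.7+177.1)/2 × 0.5 = 98.95
  Sum = 1779.15 ng/mL·h
Extrapolated tail: C_last / k_e = 177.1 / 0.436 = 406.193
AUC_0→∞ = 1779.15 + 406.193 = 2185.343 ng/mL·h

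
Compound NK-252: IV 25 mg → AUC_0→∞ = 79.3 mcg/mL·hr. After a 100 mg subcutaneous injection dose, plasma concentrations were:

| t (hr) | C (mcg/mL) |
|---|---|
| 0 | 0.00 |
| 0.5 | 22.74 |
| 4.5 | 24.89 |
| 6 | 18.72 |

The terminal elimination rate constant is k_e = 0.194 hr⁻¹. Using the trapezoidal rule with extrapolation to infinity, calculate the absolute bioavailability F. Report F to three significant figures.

F = 0.726

Trapezoidal AUC_0→6 (subcutaneous injection):
  [0→0.5]: (0.00+22.74)/2 × 0.5 = 5.685
  [0.5→4.5]: (22.74+24.89)/2 × 4 = 95.26
  [4.5→6]: (24.89+18.72)/2 × 1.5 = 32.7075
  Sum = 133.6525 mcg/mL·hr
Tail: C_last/k_e = 18.72/0.194 = 96.495
AUC_0→∞ (subcutaneous injection) = 133.6525 + 96.495 = 230.1475 mcg/mL·hr
F = (AUC_ev/D_ev)/(AUC_iv/D_iv) = (230.1475/100)/(79.3/25) = 2.301475/3.172 = 0.7256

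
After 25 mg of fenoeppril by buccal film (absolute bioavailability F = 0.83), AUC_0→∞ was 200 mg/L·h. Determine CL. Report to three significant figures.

CL = 0.104 L/h

CL = F × Dose / AUC_0→∞
   = 0.83 × 25 / 200 = 0.10375 L/h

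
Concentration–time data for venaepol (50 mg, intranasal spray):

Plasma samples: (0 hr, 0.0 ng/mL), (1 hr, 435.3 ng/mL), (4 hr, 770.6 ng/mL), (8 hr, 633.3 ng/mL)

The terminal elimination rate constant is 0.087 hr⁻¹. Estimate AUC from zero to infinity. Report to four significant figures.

AUC = 12110 ng/mL·hr

Trapezoidal AUC_0→8:
  [0→1]: (0.0+435.3)/2 × 1 = 217.65
  [1→4]: (435.3+770.6)/2 × 3 = 1808.85
  [4→8]: (770.6+633.3)/2 × 4 = 2807.8
  Sum = 4834.3 ng/mL·hr
Extrapolated tail: C_last / k_e = 633.3 / 0.087 = 7279.310
AUC_0→∞ = 4834.3 + 7279.310 = 12113.61 ng/mL·hr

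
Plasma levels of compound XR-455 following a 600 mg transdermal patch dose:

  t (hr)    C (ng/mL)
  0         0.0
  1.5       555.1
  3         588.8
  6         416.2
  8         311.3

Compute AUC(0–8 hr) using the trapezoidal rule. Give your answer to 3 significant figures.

Trapezoidal AUC_0→8:
  [0→1.5]: (0.0+555.1)/2 × 1.5 = 416.325
  [1.5→3]: (555.1+588.8)/2 × 1.5 = 857.925
  [3→6]: (588.8+416.2)/2 × 3 = 1507.5
  [6→8]: (416.2+311.3)/2 × 2 = 727.5
  Sum = 3509.25 ng/mL·hr

AUC = 3510 ng/mL·hr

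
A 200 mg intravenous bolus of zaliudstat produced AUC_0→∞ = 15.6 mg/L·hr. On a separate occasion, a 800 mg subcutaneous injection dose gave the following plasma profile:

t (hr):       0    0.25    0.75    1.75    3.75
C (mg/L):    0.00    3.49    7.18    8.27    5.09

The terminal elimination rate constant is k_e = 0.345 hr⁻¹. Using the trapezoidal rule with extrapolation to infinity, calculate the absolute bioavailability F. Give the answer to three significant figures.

F = 0.624

Trapezoidal AUC_0→3.75 (subcutaneous injection):
  [0→0.25]: (0.00+3.49)/2 × 0.25 = 0.43625
  [0.25→0.75]: (3.49+7.18)/2 × 0.5 = 2.6675
  [0.75→1.75]: (7.18+8.27)/2 × 1 = 7.725
  [1.75→3.75]: (8.27+5.09)/2 × 2 = 13.36
  Sum = 24.18875 mg/L·hr
Tail: C_last/k_e = 5.09/0.345 = 14.754
AUC_0→∞ (subcutaneous injection) = 24.18875 + 14.754 = 38.94275 mg/L·hr
F = (AUC_ev/D_ev)/(AUC_iv/D_iv) = (38.94275/800)/(15.6/200) = 0.0486784/0.078 = 0.6241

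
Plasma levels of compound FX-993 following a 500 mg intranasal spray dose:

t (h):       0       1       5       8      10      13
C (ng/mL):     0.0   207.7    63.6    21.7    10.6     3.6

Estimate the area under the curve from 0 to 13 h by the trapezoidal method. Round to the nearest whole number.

AUC = 828 ng/mL·h

Trapezoidal AUC_0→13:
  [0→1]: (0.0+207.7)/2 × 1 = 103.85
  [1→5]: (207.7+63.6)/2 × 4 = 542.6
  [5→8]: (63.6+21.7)/2 × 3 = 127.95
  [8→10]: (21.7+10.6)/2 × 2 = 32.3
  [10→13]: (10.6+3.6)/2 × 3 = 21.3
  Sum = 828.0 ng/mL·h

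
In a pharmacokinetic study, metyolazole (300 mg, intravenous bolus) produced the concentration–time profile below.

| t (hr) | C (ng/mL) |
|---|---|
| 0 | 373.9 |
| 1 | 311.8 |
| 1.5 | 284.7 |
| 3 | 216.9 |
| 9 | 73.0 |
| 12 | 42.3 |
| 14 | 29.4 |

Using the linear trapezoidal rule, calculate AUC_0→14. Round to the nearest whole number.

AUC = 1983 ng/mL·hr

Trapezoidal AUC_0→14:
  [0→1]: (373.9+311.8)/2 × 1 = 342.85
  [1→1.5]: (311.8+284.7)/2 × 0.5 = 149.125
  [1.5→3]: (284.7+216.9)/2 × 1.5 = 376.2
  [3→9]: (216.9+73.0)/2 × 6 = 869.7
  [9→12]: (73.0+42.3)/2 × 3 = 172.95
  [12→14]: (42.3+29.4)/2 × 2 = 71.7
  Sum = 1982.525 ng/mL·hr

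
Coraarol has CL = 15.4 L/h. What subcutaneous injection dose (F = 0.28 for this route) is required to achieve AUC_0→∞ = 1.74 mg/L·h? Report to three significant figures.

Dose = CL × AUC_0→∞ / F
     = 15.4 × 1.74 / 0.28 = 95.7 mg

Dose = 95.7 mg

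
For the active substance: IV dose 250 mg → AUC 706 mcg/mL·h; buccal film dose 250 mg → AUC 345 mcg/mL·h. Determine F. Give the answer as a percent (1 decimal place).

F = (AUC_ev / D_ev) / (AUC_iv / D_iv)
  = (345/250) / (706/250)
  = 1.38 / 2.824 = 0.4887
  = 48.87%

F = 48.9%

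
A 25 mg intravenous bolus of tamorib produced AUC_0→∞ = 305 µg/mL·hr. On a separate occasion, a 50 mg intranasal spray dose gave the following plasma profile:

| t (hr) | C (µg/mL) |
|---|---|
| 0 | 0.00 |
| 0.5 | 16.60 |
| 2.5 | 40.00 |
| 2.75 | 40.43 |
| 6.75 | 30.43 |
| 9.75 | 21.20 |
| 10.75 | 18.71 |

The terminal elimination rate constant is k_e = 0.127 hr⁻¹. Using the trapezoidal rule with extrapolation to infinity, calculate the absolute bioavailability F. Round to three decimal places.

F = 0.750

Trapezoidal AUC_0→10.75 (intranasal spray):
  [0→0.5]: (0.00+16.60)/2 × 0.5 = 4.15
  [0.5→2.5]: (16.60+40.00)/2 × 2 = 56.6
  [2.5→2.75]: (40.00+40.43)/2 × 0.25 = 10.05375
  [2.75→6.75]: (40.43+30.43)/2 × 4 = 141.72
  [6.75→9.75]: (30.43+21.20)/2 × 3 = 77.445
  [9.75→10.75]: (21.20+18.71)/2 × 1 = 19.955
  Sum = 309.92375 µg/mL·hr
Tail: C_last/k_e = 18.71/0.127 = 147.323
AUC_0→∞ (intranasal spray) = 309.92375 + 147.323 = 457.24675 µg/mL·hr
F = (AUC_ev/D_ev)/(AUC_iv/D_iv) = (457.24675/50)/(305/25) = 9.144935/12.2 = 0.7496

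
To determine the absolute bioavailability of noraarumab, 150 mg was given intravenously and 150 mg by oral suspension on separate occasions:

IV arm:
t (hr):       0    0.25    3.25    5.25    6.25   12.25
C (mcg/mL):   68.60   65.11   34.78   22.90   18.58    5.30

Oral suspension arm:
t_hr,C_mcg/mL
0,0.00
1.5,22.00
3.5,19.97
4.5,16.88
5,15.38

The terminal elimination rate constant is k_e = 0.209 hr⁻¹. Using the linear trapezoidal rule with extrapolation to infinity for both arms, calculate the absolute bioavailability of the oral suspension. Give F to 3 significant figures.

Trapezoidal AUC_0→12.25 (IV):
  [0→0.25]: (68.60+65.11)/2 × 0.25 = 16.71375
  [0.25→3.25]: (65.11+34.78)/2 × 3 = 149.835
  [3.25→5.25]: (34.78+22.90)/2 × 2 = 57.68
  [5.25→6.25]: (22.90+18.58)/2 × 1 = 20.74
  [6.25→12.25]: (18.58+5.30)/2 × 6 = 71.64
  Sum = 316.60875 mcg/mL·hr
IV tail: 5.30/0.209 = 25.359; AUC_iv,0→∞ = 316.60875 + 25.359 = 341.96775 mcg/mL·hr
Trapezoidal AUC_0→5 (oral suspension):
  [0→1.5]: (0.00+22.00)/2 × 1.5 = 16.5
  [1.5→3.5]: (22.00+19.97)/2 × 2 = 41.97
  [3.5→4.5]: (19.97+16.88)/2 × 1 = 18.425
  [4.5→5]: (16.88+15.38)/2 × 0.5 = 8.065
  Sum = 84.96 mcg/mL·hr
oral suspension tail: 15.38/0.209 = 73.589; AUC_ev,0→∞ = 84.96 + 73.589 = 158.549 mcg/mL·hr
F = (AUC_ev/D_ev)/(AUC_iv/D_iv) = (158.549/150)/(341.96775/150) = 1.05699/2.279785 = 0.4636

F = 0.464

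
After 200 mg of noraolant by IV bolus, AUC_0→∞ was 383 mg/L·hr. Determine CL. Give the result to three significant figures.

CL = Dose_iv / AUC_0→∞
   = 200 / 383 = 0.522193 L/hr

CL = 0.522 L/hr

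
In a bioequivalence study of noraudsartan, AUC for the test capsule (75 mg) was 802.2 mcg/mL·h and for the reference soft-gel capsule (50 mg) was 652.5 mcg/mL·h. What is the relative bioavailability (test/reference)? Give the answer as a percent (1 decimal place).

F_rel = (AUC_test/D_test) / (AUC_ref/D_ref)
      = (802.2/75) / (652.5/50)
      = 10.696 / 13.05 = 0.8196 = 81.96%

F_rel = 82.0%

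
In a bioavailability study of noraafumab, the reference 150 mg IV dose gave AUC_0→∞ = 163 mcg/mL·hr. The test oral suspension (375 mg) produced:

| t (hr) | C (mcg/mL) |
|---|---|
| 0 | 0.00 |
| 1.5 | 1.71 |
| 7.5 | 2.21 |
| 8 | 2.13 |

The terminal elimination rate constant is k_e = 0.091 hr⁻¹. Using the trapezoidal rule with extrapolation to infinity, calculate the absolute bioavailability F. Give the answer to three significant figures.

Trapezoidal AUC_0→8 (oral suspension):
  [0→1.5]: (0.00+1.71)/2 × 1.5 = 1.2825
  [1.5→7.5]: (1.71+2.21)/2 × 6 = 11.76
  [7.5→8]: (2.21+2.13)/2 × 0.5 = 1.085
  Sum = 14.1275 mcg/mL·hr
Tail: C_last/k_e = 2.13/0.091 = 23.407
AUC_0→∞ (oral suspension) = 14.1275 + 23.407 = 37.5345 mcg/mL·hr
F = (AUC_ev/D_ev)/(AUC_iv/D_iv) = (37.5345/375)/(163/150) = 0.100092/1.08667 = 0.0921

F = 0.0921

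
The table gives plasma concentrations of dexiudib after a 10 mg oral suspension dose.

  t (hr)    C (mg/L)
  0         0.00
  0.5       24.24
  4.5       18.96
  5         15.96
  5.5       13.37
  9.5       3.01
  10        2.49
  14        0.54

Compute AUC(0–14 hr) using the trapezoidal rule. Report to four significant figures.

AUC = 148.7 mg/L·hr

Trapezoidal AUC_0→14:
  [0→0.5]: (0.00+24.24)/2 × 0.5 = 6.06
  [0.5→4.5]: (24.24+18.96)/2 × 4 = 86.4
  [4.5→5]: (18.96+15.96)/2 × 0.5 = 8.73
  [5→5.5]: (15.96+13.37)/2 × 0.5 = 7.3325
  [5.5→9.5]: (13.37+3.01)/2 × 4 = 32.76
  [9.5→10]: (3.01+2.49)/2 × 0.5 = 1.375
  [10→14]: (2.49+0.54)/2 × 4 = 6.06
  Sum = 148.7175 mg/L·hr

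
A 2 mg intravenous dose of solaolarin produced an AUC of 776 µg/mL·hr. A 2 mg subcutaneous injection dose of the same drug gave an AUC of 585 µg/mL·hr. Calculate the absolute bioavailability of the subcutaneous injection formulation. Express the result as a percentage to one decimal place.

F = (AUC_ev / D_ev) / (AUC_iv / D_iv)
  = (585/2) / (776/2)
  = 292.5 / 388 = 0.7539
  = 75.39%

F = 75.4%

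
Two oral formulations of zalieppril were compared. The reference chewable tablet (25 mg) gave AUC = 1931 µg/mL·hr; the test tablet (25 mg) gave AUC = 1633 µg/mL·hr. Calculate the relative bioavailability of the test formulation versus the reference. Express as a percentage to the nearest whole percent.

F_rel = 85%

F_rel = (AUC_test/D_test) / (AUC_ref/D_ref)
      = (1633/25) / (1931/25)
      = 65.32 / 77.24 = 0.8457 = 84.57%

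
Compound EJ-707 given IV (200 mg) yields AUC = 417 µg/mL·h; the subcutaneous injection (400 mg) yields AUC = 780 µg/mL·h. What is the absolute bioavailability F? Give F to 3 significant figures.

F = (AUC_ev / D_ev) / (AUC_iv / D_iv)
  = (780/400) / (417/200)
  = 1.95 / 2.085 = 0.9353

F = 0.935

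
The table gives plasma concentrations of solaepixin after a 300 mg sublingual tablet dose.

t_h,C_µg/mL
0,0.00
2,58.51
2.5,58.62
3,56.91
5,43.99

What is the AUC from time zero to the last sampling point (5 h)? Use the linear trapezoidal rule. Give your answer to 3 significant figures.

AUC = 218 µg/mL·h

Trapezoidal AUC_0→5:
  [0→2]: (0.00+58.51)/2 × 2 = 58.51
  [2→2.5]: (58.51+58.62)/2 × 0.5 = 29.2825
  [2.5→3]: (58.62+56.91)/2 × 0.5 = 28.8825
  [3→5]: (56.91+43.99)/2 × 2 = 100.9
  Sum = 217.575 µg/mL·h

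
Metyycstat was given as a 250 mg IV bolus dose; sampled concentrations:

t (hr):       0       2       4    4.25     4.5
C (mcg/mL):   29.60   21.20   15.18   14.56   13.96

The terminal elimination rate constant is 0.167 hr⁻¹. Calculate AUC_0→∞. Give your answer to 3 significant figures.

Trapezoidal AUC_0→4.5:
  [0→2]: (29.60+21.20)/2 × 2 = 50.8
  [2→4]: (21.20+15.18)/2 × 2 = 36.38
  [4→4.25]: (15.18+14.56)/2 × 0.25 = 3.7175
  [4.25→4.5]: (14.56+13.96)/2 × 0.25 = 3.565
  Sum = 94.4625 mcg/mL·hr
Extrapolated tail: C_last / k_e = 13.96 / 0.167 = 83.593
AUC_0→∞ = 94.4625 + 83.593 = 178.0555 mcg/mL·hr

AUC = 178 mcg/mL·hr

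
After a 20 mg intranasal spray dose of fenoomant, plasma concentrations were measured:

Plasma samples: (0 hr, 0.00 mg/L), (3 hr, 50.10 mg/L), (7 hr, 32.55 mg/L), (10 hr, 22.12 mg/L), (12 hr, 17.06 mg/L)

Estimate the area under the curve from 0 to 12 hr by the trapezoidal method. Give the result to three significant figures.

Trapezoidal AUC_0→12:
  [0→3]: (0.00+50.10)/2 × 3 = 75.15
  [3→7]: (50.10+32.55)/2 × 4 = 165.3
  [7→10]: (32.55+22.12)/2 × 3 = 82.005
  [10→12]: (22.12+17.06)/2 × 2 = 39.18
  Sum = 361.635 mg/L·hr

AUC = 362 mg/L·hr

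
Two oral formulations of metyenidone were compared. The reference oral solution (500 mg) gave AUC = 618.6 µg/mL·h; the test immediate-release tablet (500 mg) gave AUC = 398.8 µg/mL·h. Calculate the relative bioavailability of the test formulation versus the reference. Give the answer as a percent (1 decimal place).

F_rel = (AUC_test/D_test) / (AUC_ref/D_ref)
      = (398.8/500) / (618.6/500)
      = 0.7976 / 1.2372 = 0.6447 = 64.47%

F_rel = 64.5%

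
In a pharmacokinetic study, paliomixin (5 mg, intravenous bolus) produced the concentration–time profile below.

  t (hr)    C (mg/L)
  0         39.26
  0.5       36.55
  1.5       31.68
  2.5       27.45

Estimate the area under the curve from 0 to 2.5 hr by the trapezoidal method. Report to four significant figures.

Trapezoidal AUC_0→2.5:
  [0→0.5]: (39.26+36.55)/2 × 0.5 = 18.9525
  [0.5→1.5]: (36.55+31.68)/2 × 1 = 34.115
  [1.5→2.5]: (31.68+27.45)/2 × 1 = 29.565
  Sum = 82.6325 mg/L·hr

AUC = 82.63 mg/L·hr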